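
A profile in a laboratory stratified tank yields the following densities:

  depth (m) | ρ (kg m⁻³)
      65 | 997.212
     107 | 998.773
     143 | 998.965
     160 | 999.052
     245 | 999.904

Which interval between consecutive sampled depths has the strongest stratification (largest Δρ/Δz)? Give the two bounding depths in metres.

Compute the density gradient over each adjacent pair:
  65–107 m: Δρ/Δz = 1.561/42 = 0.037 kg m⁻⁴
  107–143 m: Δρ/Δz = 0.192/36 = 5.3 × 10⁻³ kg m⁻⁴
  143–160 m: Δρ/Δz = 0.087/17 = 5.1 × 10⁻³ kg m⁻⁴
  160–245 m: Δρ/Δz = 0.852/85 = 0.010 kg m⁻⁴
The largest gradient is in the 65–107 m interval — the pycnocline.

65–107 m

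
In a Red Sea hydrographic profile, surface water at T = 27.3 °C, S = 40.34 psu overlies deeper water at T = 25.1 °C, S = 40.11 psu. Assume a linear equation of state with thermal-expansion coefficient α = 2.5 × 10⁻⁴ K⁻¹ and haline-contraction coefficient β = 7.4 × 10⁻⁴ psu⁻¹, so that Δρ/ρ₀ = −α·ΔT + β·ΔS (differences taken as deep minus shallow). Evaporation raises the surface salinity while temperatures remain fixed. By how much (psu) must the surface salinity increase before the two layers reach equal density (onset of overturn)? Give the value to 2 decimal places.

Neutral buoyancy requires −α(T_deep − T_surf) + β(S_deep − S_surf′) = 0.
S_surf′ = S_deep − (α/β)·ΔT = 40.11 − (2.5 × 10⁻⁴/7.4 × 10⁻⁴)·(-2.2) = 40.8532 psu.
Increase required: 40.8532 − 40.34 = 0.5132 psu.

0.51 psu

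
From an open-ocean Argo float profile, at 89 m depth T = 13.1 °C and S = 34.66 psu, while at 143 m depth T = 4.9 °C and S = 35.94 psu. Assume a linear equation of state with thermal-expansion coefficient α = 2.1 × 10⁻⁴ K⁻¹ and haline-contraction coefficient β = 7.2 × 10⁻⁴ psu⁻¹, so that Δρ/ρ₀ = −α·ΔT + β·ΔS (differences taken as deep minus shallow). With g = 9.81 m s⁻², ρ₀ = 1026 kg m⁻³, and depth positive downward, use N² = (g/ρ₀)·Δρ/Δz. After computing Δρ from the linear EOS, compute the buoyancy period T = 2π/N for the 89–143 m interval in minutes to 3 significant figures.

ΔT = -8.2 K, ΔS = +1.28 psu (deep − shallow).
Δρ/ρ₀ = −αΔT + βΔS = 1.722 × 10⁻³ + 9.216 × 10⁻⁴ = 2.6436 × 10⁻³, so Δρ ≈ 2.712 kg m⁻³.
N² = (g/ρ₀)·Δρ/Δz = g·(Δρ/ρ₀)/Δz = 9.81 × 2.6436 × 10⁻³ / 54 = 4.8025 × 10⁻⁴ s⁻².
N = √(4.8025 × 10⁻⁴) = 0.021915 rad s⁻¹ → T = 2π/N = 286.71 s = 4.7785 min ≈ 4.78 min.

4.78 min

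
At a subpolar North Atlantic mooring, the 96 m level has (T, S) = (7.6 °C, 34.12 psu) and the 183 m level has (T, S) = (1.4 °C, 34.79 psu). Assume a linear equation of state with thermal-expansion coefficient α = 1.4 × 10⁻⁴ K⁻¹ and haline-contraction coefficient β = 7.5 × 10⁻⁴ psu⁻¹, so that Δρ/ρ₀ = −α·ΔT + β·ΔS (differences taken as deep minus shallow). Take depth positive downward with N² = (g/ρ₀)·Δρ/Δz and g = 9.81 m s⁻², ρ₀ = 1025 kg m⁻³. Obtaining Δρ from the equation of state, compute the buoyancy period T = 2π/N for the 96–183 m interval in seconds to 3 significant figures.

ΔT = -6.2 K, ΔS = +0.67 psu (deep − shallow).
Δρ/ρ₀ = −αΔT + βΔS = 8.68 × 10⁻⁴ + 5.025 × 10⁻⁴ = 1.3705 × 10⁻³, so Δρ ≈ 1.405 kg m⁻³.
N² = (g/ρ₀)·Δρ/Δz = g·(Δρ/ρ₀)/Δz = 9.81 × 1.3705 × 10⁻³ / 87 = 1.5454 × 10⁻⁴ s⁻².
N = √(1.5454 × 10⁻⁴) = 0.012431 rad s⁻¹ → T = 2π/N = 505.44 s ≈ 505 s.

505 s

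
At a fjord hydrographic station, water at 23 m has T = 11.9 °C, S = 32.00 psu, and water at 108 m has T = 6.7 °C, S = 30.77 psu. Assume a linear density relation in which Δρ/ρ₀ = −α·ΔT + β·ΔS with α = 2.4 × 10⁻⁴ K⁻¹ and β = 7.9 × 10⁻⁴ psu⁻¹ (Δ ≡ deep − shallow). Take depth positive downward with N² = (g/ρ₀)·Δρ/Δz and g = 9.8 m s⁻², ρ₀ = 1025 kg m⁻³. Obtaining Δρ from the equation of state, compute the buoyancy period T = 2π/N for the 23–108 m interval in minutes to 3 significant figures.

ΔT = -5.2 K, ΔS = -1.23 psu (deep − shallow).
Δρ/ρ₀ = −αΔT + βΔS = 1.248 × 10⁻³ − 9.717 × 10⁻⁴ = 2.763 × 10⁻⁴, so Δρ ≈ 0.2832 kg m⁻³.
N² = (g/ρ₀)·Δρ/Δz = g·(Δρ/ρ₀)/Δz = 9.8 × 2.763 × 10⁻⁴ / 85 = 3.1856 × 10⁻⁵ s⁻².
N = √(3.1856 × 10⁻⁵) = 5.6441 × 10⁻³ rad s⁻¹ → T = 2π/N = 1.1132 × 10³ s = 18.553 min ≈ 18.6 min.

18.6 min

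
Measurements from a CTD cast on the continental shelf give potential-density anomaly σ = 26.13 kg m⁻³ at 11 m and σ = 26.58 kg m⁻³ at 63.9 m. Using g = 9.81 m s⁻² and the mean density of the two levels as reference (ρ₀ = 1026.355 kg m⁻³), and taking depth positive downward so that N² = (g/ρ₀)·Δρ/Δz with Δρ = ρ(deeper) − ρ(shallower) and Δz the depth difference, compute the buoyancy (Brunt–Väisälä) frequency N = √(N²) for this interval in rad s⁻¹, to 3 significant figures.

Δρ = 1026.58 − 1026.13 = 0.45 kg m⁻³ over Δz = 63.9 − 11 = 52.9 m.
N² = (9.81/1026.355) × (0.45/52.9) = 8.1307 × 10⁻⁵ s⁻².
N = √(8.1307 × 10⁻⁵) = 9.0170 × 10⁻³ rad s⁻¹ ≈ 9.02 × 10⁻³ rad s⁻¹.

9.02 × 10⁻³ rad s⁻¹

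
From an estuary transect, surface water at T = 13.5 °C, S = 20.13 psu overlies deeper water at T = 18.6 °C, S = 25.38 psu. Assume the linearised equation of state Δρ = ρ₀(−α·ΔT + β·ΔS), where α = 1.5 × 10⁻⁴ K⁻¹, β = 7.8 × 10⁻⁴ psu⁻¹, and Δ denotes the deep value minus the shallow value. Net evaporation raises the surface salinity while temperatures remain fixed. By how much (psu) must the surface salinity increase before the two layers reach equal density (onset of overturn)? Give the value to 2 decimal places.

4.27 psu

Neutral buoyancy requires −α(T_deep − T_surf) + β(S_deep − S_surf′) = 0.
S_surf′ = S_deep − (α/β)·ΔT = 25.38 − (1.5 × 10⁻⁴/7.8 × 10⁻⁴)·(+5.1) = 24.3992 psu.
Increase required: 24.3992 − 20.13 = 4.2692 psu.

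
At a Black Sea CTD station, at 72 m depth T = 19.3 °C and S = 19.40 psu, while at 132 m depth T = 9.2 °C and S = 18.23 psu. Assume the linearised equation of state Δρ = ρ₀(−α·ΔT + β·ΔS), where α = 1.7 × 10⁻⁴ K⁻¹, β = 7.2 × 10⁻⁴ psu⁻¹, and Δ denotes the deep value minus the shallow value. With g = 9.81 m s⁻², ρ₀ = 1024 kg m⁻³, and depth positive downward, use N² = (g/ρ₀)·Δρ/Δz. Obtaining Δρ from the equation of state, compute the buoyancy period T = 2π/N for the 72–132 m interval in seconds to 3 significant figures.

ΔT = -10.1 K, ΔS = -1.17 psu (deep − shallow).
Δρ/ρ₀ = −αΔT + βΔS = 1.717 × 10⁻³ − 8.424 × 10⁻⁴ = 8.746 × 10⁻⁴, so Δρ ≈ 0.8956 kg m⁻³.
N² = (g/ρ₀)·Δρ/Δz = g·(Δρ/ρ₀)/Δz = 9.81 × 8.746 × 10⁻⁴ / 60 = 1.4300 × 10⁻⁴ s⁻².
N = √(1.4300 × 10⁻⁴) = 0.011958 rad s⁻¹ → T = 2π/N = 525.44 s ≈ 525 s.

525 s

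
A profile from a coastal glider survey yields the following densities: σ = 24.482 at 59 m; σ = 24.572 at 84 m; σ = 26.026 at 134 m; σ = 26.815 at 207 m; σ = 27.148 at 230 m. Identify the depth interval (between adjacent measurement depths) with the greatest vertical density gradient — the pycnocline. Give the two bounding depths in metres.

Compute the density gradient over each adjacent pair:
  59–84 m: Δρ/Δz = 0.090/25 = 3.6 × 10⁻³ kg m⁻⁴
  84–134 m: Δρ/Δz = 1.454/50 = 0.029 kg m⁻⁴
  134–207 m: Δρ/Δz = 0.789/73 = 0.011 kg m⁻⁴
  207–230 m: Δρ/Δz = 0.333/23 = 0.014 kg m⁻⁴
The largest gradient is in the 84–134 m interval — the pycnocline.

84–134 m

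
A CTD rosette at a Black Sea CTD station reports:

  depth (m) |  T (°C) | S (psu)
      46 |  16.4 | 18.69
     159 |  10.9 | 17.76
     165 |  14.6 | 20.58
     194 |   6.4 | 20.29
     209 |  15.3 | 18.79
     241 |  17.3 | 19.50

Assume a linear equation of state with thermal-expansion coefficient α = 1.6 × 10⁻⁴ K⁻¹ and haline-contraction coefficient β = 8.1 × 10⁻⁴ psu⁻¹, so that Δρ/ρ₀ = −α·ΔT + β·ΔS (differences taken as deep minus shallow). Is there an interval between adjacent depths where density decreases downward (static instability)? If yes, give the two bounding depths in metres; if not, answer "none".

194–209 m

Evaluate Δρ/ρ₀ = −αΔT + βΔS across each adjacent pair:
  46–159 m: −αΔT+βΔS = −(1.6 × 10⁻⁴)(-5.5)+(8.1 × 10⁻⁴)(-0.93) = 1.3 × 10⁻⁴ → stable
  159–165 m: −αΔT+βΔS = −(1.6 × 10⁻⁴)(+3.7)+(8.1 × 10⁻⁴)(+2.82) = 1.7 × 10⁻³ → stable
  165–194 m: −αΔT+βΔS = −(1.6 × 10⁻⁴)(-8.2)+(8.1 × 10⁻⁴)(-0.29) = 1.1 × 10⁻³ → stable
  194–209 m: −αΔT+βΔS = −(1.6 × 10⁻⁴)(+8.9)+(8.1 × 10⁻⁴)(-1.50) = -2.6 × 10⁻³ → UNSTABLE
  209–241 m: −αΔT+βΔS = −(1.6 × 10⁻⁴)(+2.0)+(8.1 × 10⁻⁴)(+0.71) = 2.6 × 10⁻⁴ → stable
The 194–209 m interval has Δρ < 0: lighter water underlies denser water.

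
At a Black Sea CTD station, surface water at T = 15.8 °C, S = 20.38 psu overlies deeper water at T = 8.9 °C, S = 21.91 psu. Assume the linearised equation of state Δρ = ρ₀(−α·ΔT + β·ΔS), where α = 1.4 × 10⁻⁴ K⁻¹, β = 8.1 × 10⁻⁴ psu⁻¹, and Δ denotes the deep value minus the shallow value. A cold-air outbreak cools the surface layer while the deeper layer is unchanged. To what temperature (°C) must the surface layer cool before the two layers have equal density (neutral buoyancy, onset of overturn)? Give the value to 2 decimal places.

0.05 °C

Neutral buoyancy requires Δρ = 0, i.e. −α(T_deep − T_surf′) + β(S_deep − S_surf) = 0.
T_surf′ = T_deep − (β/α)·ΔS = 8.9 − (8.1 × 10⁻⁴/1.4 × 10⁻⁴)·(+1.53) = 0.0479 °C.
Cooling required: 15.8 − (0.0479) = 15.7521 °C.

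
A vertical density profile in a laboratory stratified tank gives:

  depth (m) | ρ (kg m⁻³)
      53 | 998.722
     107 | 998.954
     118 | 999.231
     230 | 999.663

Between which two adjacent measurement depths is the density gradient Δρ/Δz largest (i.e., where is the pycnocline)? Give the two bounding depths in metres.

Compute the density gradient over each adjacent pair:
  53–107 m: Δρ/Δz = 0.232/54 = 4.3 × 10⁻³ kg m⁻⁴
  107–118 m: Δρ/Δz = 0.277/11 = 0.025 kg m⁻⁴
  118–230 m: Δρ/Δz = 0.432/112 = 3.9 × 10⁻³ kg m⁻⁴
The largest gradient is in the 107–118 m interval — the pycnocline.

107–118 m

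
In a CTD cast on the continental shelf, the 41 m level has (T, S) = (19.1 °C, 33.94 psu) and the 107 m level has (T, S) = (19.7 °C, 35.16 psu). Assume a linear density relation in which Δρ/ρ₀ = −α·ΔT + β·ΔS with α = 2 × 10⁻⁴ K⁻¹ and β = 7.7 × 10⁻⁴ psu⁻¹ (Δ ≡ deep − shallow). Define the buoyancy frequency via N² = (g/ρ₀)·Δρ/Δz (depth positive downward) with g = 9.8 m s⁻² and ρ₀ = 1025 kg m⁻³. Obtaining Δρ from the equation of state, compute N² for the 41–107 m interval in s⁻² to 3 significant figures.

ΔT = +0.6 K, ΔS = +1.22 psu (deep − shallow).
Δρ/ρ₀ = −αΔT + βΔS = -1.20 × 10⁻⁴ + 9.394 × 10⁻⁴ = 8.194 × 10⁻⁴, so Δρ ≈ 0.8399 kg m⁻³.
N² = (g/ρ₀)·Δρ/Δz = g·(Δρ/ρ₀)/Δz = 9.8 × 8.194 × 10⁻⁴ / 66 = 1.2167 × 10⁻⁴ s⁻² ≈ 1.22 × 10⁻⁴ s⁻².

1.22 × 10⁻⁴ s⁻²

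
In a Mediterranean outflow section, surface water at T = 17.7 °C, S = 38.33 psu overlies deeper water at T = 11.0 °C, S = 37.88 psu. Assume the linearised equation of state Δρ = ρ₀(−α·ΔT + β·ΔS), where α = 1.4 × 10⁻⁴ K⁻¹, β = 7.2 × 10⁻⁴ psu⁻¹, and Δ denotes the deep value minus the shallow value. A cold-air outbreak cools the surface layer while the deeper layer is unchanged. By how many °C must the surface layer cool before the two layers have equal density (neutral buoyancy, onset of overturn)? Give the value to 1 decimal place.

4.4 °C

Neutral buoyancy requires Δρ = 0, i.e. −α(T_deep − T_surf′) + β(S_deep − S_surf) = 0.
T_surf′ = T_deep − (β/α)·ΔS = 11.0 − (7.2 × 10⁻⁴/1.4 × 10⁻⁴)·(-0.45) = 13.314 °C.
Cooling required: 17.7 − (13.314) = 4.386 °C.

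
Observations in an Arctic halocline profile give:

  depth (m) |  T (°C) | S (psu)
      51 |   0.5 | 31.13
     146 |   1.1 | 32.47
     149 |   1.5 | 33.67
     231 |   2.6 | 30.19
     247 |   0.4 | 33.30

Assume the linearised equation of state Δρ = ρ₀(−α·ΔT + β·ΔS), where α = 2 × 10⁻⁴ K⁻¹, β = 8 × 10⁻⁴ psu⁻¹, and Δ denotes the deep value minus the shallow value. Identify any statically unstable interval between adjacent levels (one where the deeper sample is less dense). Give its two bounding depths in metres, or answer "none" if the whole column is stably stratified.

Evaluate Δρ/ρ₀ = −αΔT + βΔS across each adjacent pair:
  51–146 m: −αΔT+βΔS = −(2 × 10⁻⁴)(+0.6)+(8 × 10⁻⁴)(+1.34) = 9.5 × 10⁻⁴ → stable
  146–149 m: −αΔT+βΔS = −(2 × 10⁻⁴)(+0.4)+(8 × 10⁻⁴)(+1.20) = 8.8 × 10⁻⁴ → stable
  149–231 m: −αΔT+βΔS = −(2 × 10⁻⁴)(+1.1)+(8 × 10⁻⁴)(-3.48) = -3.0 × 10⁻³ → UNSTABLE
  231–247 m: −αΔT+βΔS = −(2 × 10⁻⁴)(-2.2)+(8 × 10⁻⁴)(+3.11) = 2.9 × 10⁻³ → stable
The 149–231 m interval has Δρ < 0: lighter water underlies denser water.

149–231 m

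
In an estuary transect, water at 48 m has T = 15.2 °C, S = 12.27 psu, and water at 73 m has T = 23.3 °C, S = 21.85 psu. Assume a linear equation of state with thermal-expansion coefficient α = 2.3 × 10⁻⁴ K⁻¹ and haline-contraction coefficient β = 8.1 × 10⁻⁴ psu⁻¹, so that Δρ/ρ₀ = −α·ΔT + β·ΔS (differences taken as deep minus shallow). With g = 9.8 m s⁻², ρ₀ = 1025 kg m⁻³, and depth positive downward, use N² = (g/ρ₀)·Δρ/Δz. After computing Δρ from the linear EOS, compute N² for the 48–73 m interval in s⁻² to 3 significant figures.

ΔT = +8.1 K, ΔS = +9.58 psu (deep − shallow).
Δρ/ρ₀ = −αΔT + βΔS = -1.863 × 10⁻³ + 7.7598 × 10⁻³ = 5.8968 × 10⁻³, so Δρ ≈ 6.044 kg m⁻³.
N² = (g/ρ₀)·Δρ/Δz = g·(Δρ/ρ₀)/Δz = 9.8 × 5.8968 × 10⁻³ / 25 = 2.3115 × 10⁻³ s⁻² ≈ 2.31 × 10⁻³ s⁻².

2.31 × 10⁻³ s⁻²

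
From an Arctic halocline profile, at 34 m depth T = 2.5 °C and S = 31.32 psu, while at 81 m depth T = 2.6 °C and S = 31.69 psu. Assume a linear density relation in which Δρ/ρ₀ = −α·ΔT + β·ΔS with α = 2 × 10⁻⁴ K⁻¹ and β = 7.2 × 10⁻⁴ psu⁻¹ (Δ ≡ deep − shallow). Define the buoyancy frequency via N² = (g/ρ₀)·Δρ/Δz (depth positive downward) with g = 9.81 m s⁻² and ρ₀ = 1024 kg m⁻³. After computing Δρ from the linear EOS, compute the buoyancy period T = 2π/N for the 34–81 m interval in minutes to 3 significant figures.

ΔT = +0.1 K, ΔS = +0.37 psu (deep − shallow).
Δρ/ρ₀ = −αΔT + βΔS = -2.00 × 10⁻⁵ + 2.664 × 10⁻⁴ = 2.464 × 10⁻⁴, so Δρ ≈ 0.2523 kg m⁻³.
N² = (g/ρ₀)·Δρ/Δz = g·(Δρ/ρ₀)/Δz = 9.81 × 2.464 × 10⁻⁴ / 47 = 5.1429 × 10⁻⁵ s⁻².
N = √(5.1429 × 10⁻⁵) = 7.1714 × 10⁻³ rad s⁻¹ → T = 2π/N = 876.14 s = 14.602 min ≈ 14.6 min.

14.6 min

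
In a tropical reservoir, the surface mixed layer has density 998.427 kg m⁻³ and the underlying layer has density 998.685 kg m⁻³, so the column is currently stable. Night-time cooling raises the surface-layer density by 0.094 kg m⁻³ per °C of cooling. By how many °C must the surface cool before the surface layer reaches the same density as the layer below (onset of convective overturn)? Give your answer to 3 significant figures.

2.74 °C

Density deficit of the surface layer: 998.685 − 998.427 = 0.258 kg m⁻³.
Required change = 0.258 / 0.094 = 2.74 °C.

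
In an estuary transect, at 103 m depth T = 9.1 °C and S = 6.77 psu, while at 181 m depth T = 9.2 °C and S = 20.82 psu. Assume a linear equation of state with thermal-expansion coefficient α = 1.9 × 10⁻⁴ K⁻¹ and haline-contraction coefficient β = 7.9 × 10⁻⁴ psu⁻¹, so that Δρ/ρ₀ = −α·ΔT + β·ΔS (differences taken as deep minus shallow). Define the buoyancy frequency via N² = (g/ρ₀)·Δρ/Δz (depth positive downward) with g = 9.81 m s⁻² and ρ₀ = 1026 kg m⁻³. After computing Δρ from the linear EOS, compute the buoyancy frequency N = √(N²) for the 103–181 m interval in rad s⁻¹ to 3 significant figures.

ΔT = +0.1 K, ΔS = +14.05 psu (deep − shallow).
Δρ/ρ₀ = −αΔT + βΔS = -1.90 × 10⁻⁵ + 0.0110995 = 0.0110805, so Δρ ≈ 11.37 kg m⁻³.
N² = (g/ρ₀)·Δρ/Δz = g·(Δρ/ρ₀)/Δz = 9.81 × 0.0110805 / 78 = 1.3936 × 10⁻³ s⁻².
N = √(1.3936 × 10⁻³) = 0.037331 rad s⁻¹ ≈ 0.0373 rad s⁻¹.

0.0373 rad s⁻¹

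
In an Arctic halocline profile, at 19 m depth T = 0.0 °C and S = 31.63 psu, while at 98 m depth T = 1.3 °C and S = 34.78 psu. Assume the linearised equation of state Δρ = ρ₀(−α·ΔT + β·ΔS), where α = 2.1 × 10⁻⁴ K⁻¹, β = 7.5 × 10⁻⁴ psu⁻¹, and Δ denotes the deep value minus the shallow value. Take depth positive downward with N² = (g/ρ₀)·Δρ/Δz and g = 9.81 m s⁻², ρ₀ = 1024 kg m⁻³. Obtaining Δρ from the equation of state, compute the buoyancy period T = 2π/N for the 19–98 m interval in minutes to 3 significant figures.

ΔT = +1.3 K, ΔS = +3.15 psu (deep − shallow).
Δρ/ρ₀ = −αΔT + βΔS = -2.73 × 10⁻⁴ + 2.3625 × 10⁻³ = 2.0895 × 10⁻³, so Δρ ≈ 2.140 kg m⁻³.
N² = (g/ρ₀)·Δρ/Δz = g·(Δρ/ρ₀)/Δz = 9.81 × 2.0895 × 10⁻³ / 79 = 2.5947 × 10⁻⁴ s⁻².
N = √(2.5947 × 10⁻⁴) = 0.016108 rad s⁻¹ → T = 2π/N = 390.07 s = 6.5012 min ≈ 6.50 min.

6.50 min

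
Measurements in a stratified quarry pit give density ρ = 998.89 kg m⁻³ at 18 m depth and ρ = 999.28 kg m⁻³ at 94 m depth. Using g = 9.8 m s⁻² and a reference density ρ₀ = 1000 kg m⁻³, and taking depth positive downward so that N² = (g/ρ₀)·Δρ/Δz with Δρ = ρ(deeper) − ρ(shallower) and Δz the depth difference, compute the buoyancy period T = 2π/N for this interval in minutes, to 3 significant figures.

Δρ = 999.28 − 998.89 = 0.39 kg m⁻³ over Δz = 94 − 18 = 76 m.
N² = (9.8/1000) × (0.39/76) = 5.0289 × 10⁻⁵ s⁻².
N = √(5.0289 × 10⁻⁵) = 7.0915 × 10⁻³ rad s⁻¹, so T = 2π/N = 886.02 s = 14.767 min ≈ 14.8 min.
Since Δρ > 0 the layer is stably stratified.

14.8 min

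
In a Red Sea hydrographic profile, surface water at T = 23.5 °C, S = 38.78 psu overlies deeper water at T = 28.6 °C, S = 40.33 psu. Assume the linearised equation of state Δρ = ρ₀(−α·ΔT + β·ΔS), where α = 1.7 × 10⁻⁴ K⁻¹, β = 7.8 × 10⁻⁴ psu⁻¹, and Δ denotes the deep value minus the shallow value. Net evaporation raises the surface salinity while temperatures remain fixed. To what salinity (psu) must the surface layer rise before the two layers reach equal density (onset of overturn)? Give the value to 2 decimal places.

Neutral buoyancy requires −α(T_deep − T_surf) + β(S_deep − S_surf′) = 0.
S_surf′ = S_deep − (α/β)·ΔT = 40.33 − (1.7 × 10⁻⁴/7.8 × 10⁻⁴)·(+5.1) = 39.2185 psu.
Increase required: 39.2185 − 38.78 = 0.4385 psu.

39.22 psu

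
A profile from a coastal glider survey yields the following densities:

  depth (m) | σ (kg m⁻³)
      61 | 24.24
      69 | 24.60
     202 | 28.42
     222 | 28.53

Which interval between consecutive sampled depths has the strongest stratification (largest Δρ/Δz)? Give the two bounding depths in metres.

61–69 m

Compute the density gradient over each adjacent pair:
  61–69 m: Δρ/Δz = 0.36/8 = 0.045 kg m⁻⁴
  69–202 m: Δρ/Δz = 3.82/133 = 0.029 kg m⁻⁴
  202–222 m: Δρ/Δz = 0.11/20 = 5.5 × 10⁻³ kg m⁻⁴
The largest gradient is in the 61–69 m interval — the pycnocline.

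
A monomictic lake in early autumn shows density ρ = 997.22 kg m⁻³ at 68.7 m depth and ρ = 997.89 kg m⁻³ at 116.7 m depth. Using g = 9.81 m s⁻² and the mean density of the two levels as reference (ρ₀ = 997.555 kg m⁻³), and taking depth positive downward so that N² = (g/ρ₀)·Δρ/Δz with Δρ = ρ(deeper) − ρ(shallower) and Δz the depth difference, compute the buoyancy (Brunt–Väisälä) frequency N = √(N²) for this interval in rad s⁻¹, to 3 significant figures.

Δρ = 997.89 − 997.22 = 0.67 kg m⁻³ over Δz = 116.7 − 68.7 = 48 m.
N² = (9.81/997.555) × (0.67/48) = 1.3727 × 10⁻⁴ s⁻².
N = √(1.3727 × 10⁻⁴) = 0.011716 rad s⁻¹ ≈ 0.0117 rad s⁻¹.

0.0117 rad s⁻¹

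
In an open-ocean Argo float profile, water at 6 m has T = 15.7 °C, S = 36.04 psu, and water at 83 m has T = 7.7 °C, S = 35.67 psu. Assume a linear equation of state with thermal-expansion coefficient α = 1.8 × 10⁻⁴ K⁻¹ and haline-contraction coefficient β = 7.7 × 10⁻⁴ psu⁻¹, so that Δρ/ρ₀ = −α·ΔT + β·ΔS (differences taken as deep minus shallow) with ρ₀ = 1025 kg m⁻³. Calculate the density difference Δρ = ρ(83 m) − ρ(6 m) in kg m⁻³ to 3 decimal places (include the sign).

+1.184 kg m⁻³

ΔT = -8.0 K, ΔS = -0.37 psu (deep − shallow).
Δρ/ρ₀ = −(1.8 × 10⁻⁴)(-8.0) + (7.7 × 10⁻⁴)(-0.37) = 1.1551 × 10⁻³.
Δρ = 1025 × (1.1551 × 10⁻³) = +1.184 kg m⁻³.
Positive Δρ: denser below, stable.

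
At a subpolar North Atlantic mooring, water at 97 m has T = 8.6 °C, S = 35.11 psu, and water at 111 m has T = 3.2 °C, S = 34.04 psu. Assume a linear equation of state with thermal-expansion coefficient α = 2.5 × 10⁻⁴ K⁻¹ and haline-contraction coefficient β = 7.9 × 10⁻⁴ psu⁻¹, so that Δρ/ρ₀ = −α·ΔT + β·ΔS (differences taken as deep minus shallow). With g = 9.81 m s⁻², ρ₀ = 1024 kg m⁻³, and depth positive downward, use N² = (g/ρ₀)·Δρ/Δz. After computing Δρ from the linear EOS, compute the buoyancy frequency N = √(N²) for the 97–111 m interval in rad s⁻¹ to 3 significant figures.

0.0188 rad s⁻¹

ΔT = -5.4 K, ΔS = -1.07 psu (deep − shallow).
Δρ/ρ₀ = −αΔT + βΔS = 1.35 × 10⁻³ − 8.453 × 10⁻⁴ = 5.047 × 10⁻⁴, so Δρ ≈ 0.5168 kg m⁻³.
N² = (g/ρ₀)·Δρ/Δz = g·(Δρ/ρ₀)/Δz = 9.81 × 5.047 × 10⁻⁴ / 14 = 3.5365 × 10⁻⁴ s⁻².
N = √(3.5365 × 10⁻⁴) = 0.018806 rad s⁻¹ ≈ 0.0188 rad s⁻¹.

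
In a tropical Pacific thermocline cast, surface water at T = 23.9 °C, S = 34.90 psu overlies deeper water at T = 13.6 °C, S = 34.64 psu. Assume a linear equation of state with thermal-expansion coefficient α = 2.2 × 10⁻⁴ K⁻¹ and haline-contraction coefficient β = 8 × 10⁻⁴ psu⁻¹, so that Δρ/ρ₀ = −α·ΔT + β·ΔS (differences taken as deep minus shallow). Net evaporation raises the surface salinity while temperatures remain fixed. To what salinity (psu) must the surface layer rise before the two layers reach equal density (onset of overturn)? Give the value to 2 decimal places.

Neutral buoyancy requires −α(T_deep − T_surf) + β(S_deep − S_surf′) = 0.
S_surf′ = S_deep − (α/β)·ΔT = 34.64 − (2.2 × 10⁻⁴/8 × 10⁻⁴)·(-10.3) = 37.4725 psu.
Increase required: 37.4725 − 34.90 = 2.5725 psu.

37.47 psu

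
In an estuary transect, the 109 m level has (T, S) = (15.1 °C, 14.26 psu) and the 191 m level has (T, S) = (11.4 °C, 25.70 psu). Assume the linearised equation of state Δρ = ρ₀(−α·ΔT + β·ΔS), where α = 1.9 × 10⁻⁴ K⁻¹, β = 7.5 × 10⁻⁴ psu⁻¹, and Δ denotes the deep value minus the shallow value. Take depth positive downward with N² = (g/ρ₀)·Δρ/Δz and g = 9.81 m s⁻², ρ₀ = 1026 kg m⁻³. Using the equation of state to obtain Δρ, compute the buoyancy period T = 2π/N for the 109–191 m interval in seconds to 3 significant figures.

189 s

ΔT = -3.7 K, ΔS = +11.44 psu (deep − shallow).
Δρ/ρ₀ = −αΔT + βΔS = 7.03 × 10⁻⁴ + 8.58 × 10⁻³ = 9.283 × 10⁻³, so Δρ ≈ 9.524 kg m⁻³.
N² = (g/ρ₀)·Δρ/Δz = g·(Δρ/ρ₀)/Δz = 9.81 × 9.283 × 10⁻³ / 82 = 1.1106 × 10⁻³ s⁻².
N = √(1.1106 × 10⁻³) = 0.033326 rad s⁻¹ → T = 2π/N = 188.54 s ≈ 189 s.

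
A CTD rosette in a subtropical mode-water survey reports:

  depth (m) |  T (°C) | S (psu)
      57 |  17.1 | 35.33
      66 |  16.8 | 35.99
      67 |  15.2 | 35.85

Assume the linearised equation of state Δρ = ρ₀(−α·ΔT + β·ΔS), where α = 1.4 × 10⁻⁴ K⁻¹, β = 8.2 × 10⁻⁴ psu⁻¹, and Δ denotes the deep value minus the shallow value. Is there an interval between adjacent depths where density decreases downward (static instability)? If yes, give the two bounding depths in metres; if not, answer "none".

none

Evaluate Δρ/ρ₀ = −αΔT + βΔS across each adjacent pair:
  57–66 m: −αΔT+βΔS = −(1.4 × 10⁻⁴)(-0.3)+(8.2 × 10⁻⁴)(+0.66) = 5.8 × 10⁻⁴ → stable
  66–67 m: −αΔT+βΔS = −(1.4 × 10⁻⁴)(-1.6)+(8.2 × 10⁻⁴)(-0.14) = 1.1 × 10⁻⁴ → stable
Every interval has Δρ > 0: the column is stably stratified throughout.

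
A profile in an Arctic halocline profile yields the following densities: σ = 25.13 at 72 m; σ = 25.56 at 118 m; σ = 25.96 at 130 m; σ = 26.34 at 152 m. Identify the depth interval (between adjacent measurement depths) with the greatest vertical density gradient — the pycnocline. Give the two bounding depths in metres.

Compute the density gradient over each adjacent pair:
  72–118 m: Δρ/Δz = 0.43/46 = 9.3 × 10⁻³ kg m⁻⁴
  118–130 m: Δρ/Δz = 0.40/12 = 0.033 kg m⁻⁴
  130–152 m: Δρ/Δz = 0.38/22 = 0.017 kg m⁻⁴
The largest gradient is in the 118–130 m interval — the pycnocline.

118–130 m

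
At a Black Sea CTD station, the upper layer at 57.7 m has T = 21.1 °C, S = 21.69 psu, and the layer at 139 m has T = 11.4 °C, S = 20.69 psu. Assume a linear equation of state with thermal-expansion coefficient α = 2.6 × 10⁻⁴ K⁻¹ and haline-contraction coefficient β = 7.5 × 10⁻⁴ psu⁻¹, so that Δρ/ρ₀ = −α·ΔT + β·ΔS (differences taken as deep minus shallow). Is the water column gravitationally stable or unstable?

ΔT = 11.4 − 21.1 = -9.7 K and ΔS = 20.69 − 21.69 = -1.00 psu (deep − shallow).
−αΔT = 2.522 × 10⁻³; βΔS = -7.50 × 10⁻⁴; sum Δρ/ρ₀ = 1.772 × 10⁻³.
Δρ/ρ₀ > 0, so Δρ > 0: deeper water is denser → statically stable.

stable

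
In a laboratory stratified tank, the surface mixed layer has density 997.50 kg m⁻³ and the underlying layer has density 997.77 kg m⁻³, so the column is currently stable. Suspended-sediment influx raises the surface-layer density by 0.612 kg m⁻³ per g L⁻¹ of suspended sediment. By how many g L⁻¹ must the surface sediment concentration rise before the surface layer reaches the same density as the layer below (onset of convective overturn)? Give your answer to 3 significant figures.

Density deficit of the surface layer: 997.77 − 997.50 = 0.27 kg m⁻³.
Required change = 0.27 / 0.612 = 0.441 g L⁻¹.

0.441 g L⁻¹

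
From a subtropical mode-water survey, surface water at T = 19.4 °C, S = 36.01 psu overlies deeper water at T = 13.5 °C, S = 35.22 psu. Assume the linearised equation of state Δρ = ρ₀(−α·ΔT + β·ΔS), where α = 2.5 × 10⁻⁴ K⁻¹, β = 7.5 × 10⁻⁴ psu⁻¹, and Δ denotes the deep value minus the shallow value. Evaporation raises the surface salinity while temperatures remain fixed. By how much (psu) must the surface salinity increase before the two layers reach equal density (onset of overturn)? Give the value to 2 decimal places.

1.18 psu

Neutral buoyancy requires −α(T_deep − T_surf) + β(S_deep − S_surf′) = 0.
S_surf′ = S_deep − (α/β)·ΔT = 35.22 − (2.5 × 10⁻⁴/7.5 × 10⁻⁴)·(-5.9) = 37.1867 psu.
Increase required: 37.1867 − 36.01 = 1.1767 psu.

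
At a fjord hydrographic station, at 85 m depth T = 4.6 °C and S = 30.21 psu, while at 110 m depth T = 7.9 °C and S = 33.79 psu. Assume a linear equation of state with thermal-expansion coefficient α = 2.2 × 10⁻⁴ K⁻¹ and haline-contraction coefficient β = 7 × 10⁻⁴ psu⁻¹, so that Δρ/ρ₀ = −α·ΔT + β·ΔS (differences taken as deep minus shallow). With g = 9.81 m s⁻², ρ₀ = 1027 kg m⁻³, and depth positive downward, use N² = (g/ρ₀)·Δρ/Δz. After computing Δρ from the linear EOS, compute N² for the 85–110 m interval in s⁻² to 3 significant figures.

6.98 × 10⁻⁴ s⁻²

ΔT = +3.3 K, ΔS = +3.58 psu (deep − shallow).
Δρ/ρ₀ = −αΔT + βΔS = -7.26 × 10⁻⁴ + 2.506 × 10⁻³ = 1.78 × 10⁻³, so Δρ ≈ 1.828 kg m⁻³.
N² = (g/ρ₀)·Δρ/Δz = g·(Δρ/ρ₀)/Δz = 9.81 × 1.78 × 10⁻³ / 25 = 6.9847 × 10⁻⁴ s⁻² ≈ 6.98 × 10⁻⁴ s⁻².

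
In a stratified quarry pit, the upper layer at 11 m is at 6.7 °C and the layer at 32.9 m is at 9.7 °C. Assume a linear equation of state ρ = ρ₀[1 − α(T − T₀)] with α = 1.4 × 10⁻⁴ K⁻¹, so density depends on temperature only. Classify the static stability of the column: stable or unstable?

unstable

ΔT = 9.7 − 6.7 = +3.0 K, so Δρ/ρ₀ = −αΔT = -4.20 × 10⁻⁴.
Δρ/ρ₀ < 0, so Δρ < 0: deeper water is lighter → statically unstable; the column would overturn.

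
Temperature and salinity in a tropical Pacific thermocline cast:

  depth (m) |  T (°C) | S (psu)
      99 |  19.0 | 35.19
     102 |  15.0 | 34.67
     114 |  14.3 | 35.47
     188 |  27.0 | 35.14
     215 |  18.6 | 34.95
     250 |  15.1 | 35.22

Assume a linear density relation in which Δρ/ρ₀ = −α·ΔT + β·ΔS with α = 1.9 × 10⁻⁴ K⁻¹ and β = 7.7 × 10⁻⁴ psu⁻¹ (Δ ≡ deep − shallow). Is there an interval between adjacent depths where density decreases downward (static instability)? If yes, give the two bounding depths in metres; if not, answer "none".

114–188 m

Evaluate Δρ/ρ₀ = −αΔT + βΔS across each adjacent pair:
  99–102 m: −αΔT+βΔS = −(1.9 × 10⁻⁴)(-4.0)+(7.7 × 10⁻⁴)(-0.52) = 3.6 × 10⁻⁴ → stable
  102–114 m: −αΔT+βΔS = −(1.9 × 10⁻⁴)(-0.7)+(7.7 × 10⁻⁴)(+0.80) = 7.5 × 10⁻⁴ → stable
  114–188 m: −αΔT+βΔS = −(1.9 × 10⁻⁴)(+12.7)+(7.7 × 10⁻⁴)(-0.33) = -2.7 × 10⁻³ → UNSTABLE
  188–215 m: −αΔT+βΔS = −(1.9 × 10⁻⁴)(-8.4)+(7.7 × 10⁻⁴)(-0.19) = 1.4 × 10⁻³ → stable
  215–250 m: −αΔT+βΔS = −(1.9 × 10⁻⁴)(-3.5)+(7.7 × 10⁻⁴)(+0.27) = 8.7 × 10⁻⁴ → stable
The 114–188 m interval has Δρ < 0: lighter water underlies denser water.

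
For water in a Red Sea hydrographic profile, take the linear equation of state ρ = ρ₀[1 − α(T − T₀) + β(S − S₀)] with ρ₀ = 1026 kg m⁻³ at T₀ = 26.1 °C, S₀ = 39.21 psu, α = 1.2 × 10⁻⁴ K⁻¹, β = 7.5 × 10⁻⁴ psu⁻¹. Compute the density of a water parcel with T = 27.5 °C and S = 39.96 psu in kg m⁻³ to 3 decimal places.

1026.405 kg m⁻³

T − T₀ = +1.4 K, S − S₀ = +0.75 psu.
Bracket = 1 − α·(+1.4) + β·(+0.75) = 1 + (3.945 × 10⁻⁴) = 1.0003945.
ρ = 1026 × 1.0003945 = 1026.405 kg m⁻³.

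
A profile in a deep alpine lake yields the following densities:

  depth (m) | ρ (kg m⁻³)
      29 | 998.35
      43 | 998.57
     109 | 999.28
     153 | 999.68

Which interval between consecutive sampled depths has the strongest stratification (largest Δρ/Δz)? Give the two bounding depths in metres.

Compute the density gradient over each adjacent pair:
  29–43 m: Δρ/Δz = 0.22/14 = 0.016 kg m⁻⁴
  43–109 m: Δρ/Δz = 0.71/66 = 0.011 kg m⁻⁴
  109–153 m: Δρ/Δz = 0.40/44 = 9.1 × 10⁻³ kg m⁻⁴
The largest gradient is in the 29–43 m interval — the pycnocline.

29–43 m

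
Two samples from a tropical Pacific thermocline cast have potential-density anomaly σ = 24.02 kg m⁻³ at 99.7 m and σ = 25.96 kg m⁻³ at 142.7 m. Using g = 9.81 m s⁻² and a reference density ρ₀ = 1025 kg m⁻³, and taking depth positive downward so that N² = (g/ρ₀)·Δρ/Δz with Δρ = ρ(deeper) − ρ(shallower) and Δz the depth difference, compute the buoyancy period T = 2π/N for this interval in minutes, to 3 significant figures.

5.04 min

Δρ = 1025.96 − 1024.02 = 1.94 kg m⁻³ over Δz = 142.7 − 99.7 = 43 m.
N² = (9.81/1025) × (1.94/43) = 4.3180 × 10⁻⁴ s⁻².
N = √(4.3180 × 10⁻⁴) = 0.020780 rad s⁻¹, so T = 2π/N = 302.37 s = 5.0395 min ≈ 5.04 min.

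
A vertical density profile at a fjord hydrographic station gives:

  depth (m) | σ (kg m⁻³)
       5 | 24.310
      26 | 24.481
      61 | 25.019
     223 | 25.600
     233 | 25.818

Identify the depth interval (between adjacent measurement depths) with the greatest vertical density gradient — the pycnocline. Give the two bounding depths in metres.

223–233 m

Compute the density gradient over each adjacent pair:
  5–26 m: Δρ/Δz = 0.171/21 = 8.1 × 10⁻³ kg m⁻⁴
  26–61 m: Δρ/Δz = 0.538/35 = 0.015 kg m⁻⁴
  61–223 m: Δρ/Δz = 0.581/162 = 3.6 × 10⁻³ kg m⁻⁴
  223–233 m: Δρ/Δz = 0.218/10 = 0.022 kg m⁻⁴
The largest gradient is in the 223–233 m interval — the pycnocline.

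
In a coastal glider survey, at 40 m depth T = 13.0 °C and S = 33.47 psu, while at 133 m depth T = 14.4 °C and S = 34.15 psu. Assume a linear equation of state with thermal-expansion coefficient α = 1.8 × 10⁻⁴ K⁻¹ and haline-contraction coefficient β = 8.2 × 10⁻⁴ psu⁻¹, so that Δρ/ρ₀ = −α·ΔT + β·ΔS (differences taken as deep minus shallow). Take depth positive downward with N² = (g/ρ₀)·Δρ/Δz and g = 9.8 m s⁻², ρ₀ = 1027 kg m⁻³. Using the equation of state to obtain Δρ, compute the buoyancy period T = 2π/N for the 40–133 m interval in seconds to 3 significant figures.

1.11 × 10³ s

ΔT = +1.4 K, ΔS = +0.68 psu (deep − shallow).
Δρ/ρ₀ = −αΔT + βΔS = -2.52 × 10⁻⁴ + 5.576 × 10⁻⁴ = 3.056 × 10⁻⁴, so Δρ ≈ 0.3139 kg m⁻³.
N² = (g/ρ₀)·Δρ/Δz = g·(Δρ/ρ₀)/Δz = 9.8 × 3.056 × 10⁻⁴ / 93 = 3.2203 × 10⁻⁵ s⁻².
N = √(3.2203 × 10⁻⁵) = 5.6748 × 10⁻³ rad s⁻¹ → T = 2π/N = 1.1072 × 10³ s ≈ 1.11 × 10³ s.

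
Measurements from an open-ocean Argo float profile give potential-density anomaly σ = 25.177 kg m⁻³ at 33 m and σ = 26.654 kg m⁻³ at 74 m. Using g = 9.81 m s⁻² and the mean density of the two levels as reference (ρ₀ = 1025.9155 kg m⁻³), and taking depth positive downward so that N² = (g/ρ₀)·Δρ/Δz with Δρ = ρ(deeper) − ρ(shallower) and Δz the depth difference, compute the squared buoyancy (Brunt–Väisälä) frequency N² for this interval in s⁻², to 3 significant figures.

3.44 × 10⁻⁴ s⁻²

Δρ = 1026.654 − 1025.177 = 1.477 kg m⁻³ over Δz = 74 − 33 = 41 m.
N² = (9.81/1025.9155) × (1.477/41) = 3.4447 × 10⁻⁴ s⁻² ≈ 3.44 × 10⁻⁴ s⁻².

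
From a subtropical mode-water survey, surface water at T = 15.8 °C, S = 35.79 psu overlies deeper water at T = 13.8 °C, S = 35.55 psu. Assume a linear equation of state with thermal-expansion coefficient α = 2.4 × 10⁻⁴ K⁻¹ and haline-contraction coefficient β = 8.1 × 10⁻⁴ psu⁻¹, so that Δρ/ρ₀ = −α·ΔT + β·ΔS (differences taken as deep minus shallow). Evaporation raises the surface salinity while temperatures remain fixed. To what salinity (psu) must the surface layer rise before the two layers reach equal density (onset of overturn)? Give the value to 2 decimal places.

36.14 psu

Neutral buoyancy requires −α(T_deep − T_surf) + β(S_deep − S_surf′) = 0.
S_surf′ = S_deep − (α/β)·ΔT = 35.55 − (2.4 × 10⁻⁴/8.1 × 10⁻⁴)·(-2.0) = 36.1426 psu.
Increase required: 36.1426 − 35.79 = 0.3526 psu.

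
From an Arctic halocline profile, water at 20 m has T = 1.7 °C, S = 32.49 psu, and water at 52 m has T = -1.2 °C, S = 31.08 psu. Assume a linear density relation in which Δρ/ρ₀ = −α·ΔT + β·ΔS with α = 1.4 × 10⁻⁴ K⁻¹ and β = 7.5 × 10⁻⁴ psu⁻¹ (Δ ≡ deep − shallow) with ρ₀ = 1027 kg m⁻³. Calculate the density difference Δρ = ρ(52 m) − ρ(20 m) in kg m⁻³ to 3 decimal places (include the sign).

ΔT = -2.9 K, ΔS = -1.41 psu (deep − shallow).
Δρ/ρ₀ = −(1.4 × 10⁻⁴)(-2.9) + (7.5 × 10⁻⁴)(-1.41) = -6.515 × 10⁻⁴.
Δρ = 1027 × (-6.515 × 10⁻⁴) = -0.669 kg m⁻³.
Negative Δρ: lighter below, statically unstable.

-0.669 kg m⁻³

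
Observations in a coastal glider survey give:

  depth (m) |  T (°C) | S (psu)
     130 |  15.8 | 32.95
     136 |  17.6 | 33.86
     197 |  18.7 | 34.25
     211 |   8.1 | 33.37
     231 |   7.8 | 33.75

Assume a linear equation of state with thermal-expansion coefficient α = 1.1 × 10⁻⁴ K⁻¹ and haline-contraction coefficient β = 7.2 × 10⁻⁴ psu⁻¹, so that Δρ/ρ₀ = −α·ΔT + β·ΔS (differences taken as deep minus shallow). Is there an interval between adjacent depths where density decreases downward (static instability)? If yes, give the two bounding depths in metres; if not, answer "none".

Evaluate Δρ/ρ₀ = −αΔT + βΔS across each adjacent pair:
  130–136 m: −αΔT+βΔS = −(1.1 × 10⁻⁴)(+1.8)+(7.2 × 10⁻⁴)(+0.91) = 4.6 × 10⁻⁴ → stable
  136–197 m: −αΔT+βΔS = −(1.1 × 10⁻⁴)(+1.1)+(7.2 × 10⁻⁴)(+0.39) = 1.6 × 10⁻⁴ → stable
  197–211 m: −αΔT+βΔS = −(1.1 × 10⁻⁴)(-10.6)+(7.2 × 10⁻⁴)(-0.88) = 5.3 × 10⁻⁴ → stable
  211–231 m: −αΔT+βΔS = −(1.1 × 10⁻⁴)(-0.3)+(7.2 × 10⁻⁴)(+0.38) = 3.1 × 10⁻⁴ → stable
Every interval has Δρ > 0: the column is stably stratified throughout.

none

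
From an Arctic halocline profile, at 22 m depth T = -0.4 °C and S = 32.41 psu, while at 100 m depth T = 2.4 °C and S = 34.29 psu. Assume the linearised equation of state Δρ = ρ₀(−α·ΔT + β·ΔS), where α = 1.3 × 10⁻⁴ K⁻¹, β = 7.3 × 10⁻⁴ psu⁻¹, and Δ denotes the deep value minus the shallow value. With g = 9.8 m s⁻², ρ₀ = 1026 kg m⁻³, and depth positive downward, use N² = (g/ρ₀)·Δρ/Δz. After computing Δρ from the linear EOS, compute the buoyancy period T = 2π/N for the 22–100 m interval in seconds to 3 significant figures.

558 s

ΔT = +2.8 K, ΔS = +1.88 psu (deep − shallow).
Δρ/ρ₀ = −αΔT + βΔS = -3.64 × 10⁻⁴ + 1.3724 × 10⁻³ = 1.0084 × 10⁻³, so Δρ ≈ 1.035 kg m⁻³.
N² = (g/ρ₀)·Δρ/Δz = g·(Δρ/ρ₀)/Δz = 9.8 × 1.0084 × 10⁻³ / 78 = 1.2670 × 10⁻⁴ s⁻².
N = √(1.2670 × 10⁻⁴) = 0.011256 rad s⁻¹ → T = 2π/N = 558.21 s ≈ 558 s.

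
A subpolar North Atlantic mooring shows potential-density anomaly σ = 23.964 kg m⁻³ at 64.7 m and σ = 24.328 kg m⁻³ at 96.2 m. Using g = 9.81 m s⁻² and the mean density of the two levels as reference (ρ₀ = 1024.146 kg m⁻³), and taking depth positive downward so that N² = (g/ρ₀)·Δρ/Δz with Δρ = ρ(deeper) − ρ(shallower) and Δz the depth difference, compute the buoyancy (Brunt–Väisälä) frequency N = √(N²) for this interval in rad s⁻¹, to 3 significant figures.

Δρ = 1024.328 − 1023.964 = 0.364 kg m⁻³ over Δz = 96.2 − 64.7 = 31.5 m.
N² = (9.81/1024.146) × (0.364/31.5) = 1.1069 × 10⁻⁴ s⁻².
N = √(1.1069 × 10⁻⁴) = 0.010521 rad s⁻¹ ≈ 0.0105 rad s⁻¹.

0.0105 rad s⁻¹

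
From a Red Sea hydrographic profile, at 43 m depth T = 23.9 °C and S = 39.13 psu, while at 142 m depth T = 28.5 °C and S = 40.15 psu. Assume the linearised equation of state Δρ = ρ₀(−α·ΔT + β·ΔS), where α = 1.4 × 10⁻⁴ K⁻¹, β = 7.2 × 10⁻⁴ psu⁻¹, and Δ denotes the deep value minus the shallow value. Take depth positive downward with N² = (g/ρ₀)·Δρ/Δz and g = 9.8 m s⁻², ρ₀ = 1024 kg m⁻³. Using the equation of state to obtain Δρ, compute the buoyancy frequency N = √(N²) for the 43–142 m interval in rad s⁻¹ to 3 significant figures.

2.99 × 10⁻³ rad s⁻¹

ΔT = +4.6 K, ΔS = +1.02 psu (deep − shallow).
Δρ/ρ₀ = −αΔT + βΔS = -6.44 × 10⁻⁴ + 7.344 × 10⁻⁴ = 9.04 × 10⁻⁵, so Δρ ≈ 0.09257 kg m⁻³.
N² = (g/ρ₀)·Δρ/Δz = g·(Δρ/ρ₀)/Δz = 9.8 × 9.04 × 10⁻⁵ / 99 = 8.9487 × 10⁻⁶ s⁻².
N = √(8.9487 × 10⁻⁶) = 2.9914 × 10⁻³ rad s⁻¹ ≈ 2.99 × 10⁻³ rad s⁻¹.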